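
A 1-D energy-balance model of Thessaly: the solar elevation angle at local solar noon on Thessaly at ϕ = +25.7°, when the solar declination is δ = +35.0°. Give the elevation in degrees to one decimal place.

80.7°

At local noon the hour angle is zero, so the zenith angle equals |ϕ − δ| = |+25.7° − (+35.000°)| = 9.300°.
Elevation = 90° − 9.300° = 80.7°.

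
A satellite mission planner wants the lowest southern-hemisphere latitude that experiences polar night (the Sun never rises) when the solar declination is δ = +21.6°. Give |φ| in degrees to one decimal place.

|φ| = 68.4°

Polar night requires cos H₀ = −tan φ tan δ ≥ 1, i.e. tan φ tan δ ≤ −1.
The boundary is |tan φ| · |tan δ| = 1, so |φ| = 90° − |δ| = 90° − 21.6° = 68.4° in the southern hemisphere.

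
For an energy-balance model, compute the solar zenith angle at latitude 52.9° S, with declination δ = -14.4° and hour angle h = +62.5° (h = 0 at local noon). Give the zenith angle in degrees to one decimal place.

cos θ_z = sin ϕ sin δ + cos ϕ cos δ cos h = 0.198351 + 0.269780 = 0.468131.
θ_z = arccos(0.468131) = 62.1°.

θ_z = 62.1°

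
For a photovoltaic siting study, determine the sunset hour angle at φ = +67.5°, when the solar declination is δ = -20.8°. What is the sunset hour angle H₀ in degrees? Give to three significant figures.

cos H₀ = −tan φ · tan δ = −tan(+67.5°) × tan(-20.800°) = 0.9171, so H₀ = 0.4101 rad = 23.50°.

H₀ = 23.5°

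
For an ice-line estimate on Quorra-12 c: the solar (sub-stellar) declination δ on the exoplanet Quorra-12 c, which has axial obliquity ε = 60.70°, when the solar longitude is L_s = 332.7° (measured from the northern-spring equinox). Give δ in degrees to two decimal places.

δ = -23.58°

sin δ = sin ε · sin L_s = sin 60.70° × sin 332.7° = -0.399974.
δ = arcsin(-0.399974) = -23.58°.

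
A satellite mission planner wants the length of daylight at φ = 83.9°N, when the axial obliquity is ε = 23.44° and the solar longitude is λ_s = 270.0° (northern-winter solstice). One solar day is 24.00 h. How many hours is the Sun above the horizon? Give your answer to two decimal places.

0.00 h

Solar declination: sin δ = sin ε · sin λ_s = sin 23.44° × sin 270.0° = -0.39779, so δ = -23.440°.
cos H₀ = −tan φ · tan δ = 4.0570 ≥ 1, so the Sun never rises (polar night) and H₀ = 0.
Daylight = 2H₀/(2π) × 24.00 h = (0.0000/π) × 24.00 = 0.00 h.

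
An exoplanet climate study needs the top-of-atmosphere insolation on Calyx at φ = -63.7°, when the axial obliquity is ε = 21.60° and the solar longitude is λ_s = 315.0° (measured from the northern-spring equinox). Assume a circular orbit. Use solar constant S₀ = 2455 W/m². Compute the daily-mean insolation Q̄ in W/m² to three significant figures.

Q̄ ≈ 672 W/m²

Solar declination: sin δ = sin ε · sin λ_s = sin 21.60° × sin 315.0° = -0.26030, so δ = -15.088°.
cos H₀ = −tan(-63.7°) tan(-15.088°) = -0.5455, H₀ = 2.1478 rad.
Bracket: H₀ sin φ sin δ + cos φ cos δ sin H₀ = 2.1478×-0.89649×-0.26030 + 0.44307×0.96553×0.83812 = 0.501203 + 0.358546 = 0.859749.
Q̄ = (S₀/π) × [bracket] = (2455/π) × 0.859749 = 671.9 W/m².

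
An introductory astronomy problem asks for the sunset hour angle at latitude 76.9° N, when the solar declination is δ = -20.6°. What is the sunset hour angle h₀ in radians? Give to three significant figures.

h₀ = 0.00 rad

cos h₀ = −tan ϕ · tan δ = 1.6152 ≥ 1, so the Sun never rises (polar night) and h₀ = 0.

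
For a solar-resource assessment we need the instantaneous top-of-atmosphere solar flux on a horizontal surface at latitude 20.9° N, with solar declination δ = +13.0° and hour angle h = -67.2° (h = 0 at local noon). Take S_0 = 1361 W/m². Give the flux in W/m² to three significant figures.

589 W/m²

cos θ_z = sin ϕ sin δ + cos ϕ cos δ cos h = 0.080249 + 0.352740 = 0.432989.
Flux = S_0 · cos θ_z = 1361 × 0.432989 = 589.3 W/m².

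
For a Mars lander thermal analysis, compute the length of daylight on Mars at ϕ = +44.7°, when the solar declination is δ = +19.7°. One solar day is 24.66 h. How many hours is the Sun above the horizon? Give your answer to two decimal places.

cos h₀ = −tan ϕ · tan δ = −tan(+44.7°) × tan(+19.700°) = -0.3543, so h₀ = 1.9330 rad = 110.75°.
Daylight = 2h₀/(2π) × 24.66 h = (1.9330/π) × 24.66 = 15.17 h.

15.17 h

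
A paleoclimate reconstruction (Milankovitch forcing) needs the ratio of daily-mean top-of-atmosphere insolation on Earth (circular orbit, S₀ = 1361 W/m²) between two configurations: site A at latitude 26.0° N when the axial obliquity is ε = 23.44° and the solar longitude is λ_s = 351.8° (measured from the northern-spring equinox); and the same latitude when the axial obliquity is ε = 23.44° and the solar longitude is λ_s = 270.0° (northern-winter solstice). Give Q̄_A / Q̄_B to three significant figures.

— Configuration A (φ=+26.0°):
Solar declination: sin δ = sin ε · sin λ_s = sin 23.44° × sin 351.8° = -0.05674, so δ = -3.252°.
cos H₀ = −tan(+26.0°) tan(-3.252°) = 0.0277, H₀ = 1.5431 rad.
Bracket: H₀ sin φ sin δ + cos φ cos δ sin H₀ = 1.5431×0.43837×-0.05674 + 0.89879×0.99839×0.99962 = -0.038382 + 0.897002 = 0.858620.
Q̄ = (S₀/π) × [bracket] = (1361/π) × 0.858620 = 371.97 W/m².
— Configuration B (φ=+26.0°):
Solar declination: sin δ = sin ε · sin λ_s = sin 23.44° × sin 270.0° = -0.39779, so δ = -23.440°.
cos H₀ = −tan(+26.0°) tan(-23.440°) = 0.2115, H₀ = 1.3577 rad.
Bracket: H₀ sin φ sin δ + cos φ cos δ sin H₀ = 1.3577×0.43837×-0.39779 + 0.89879×0.91748×0.97739 = -0.236755 + 0.805977 = 0.569222.
Q̄ = (S₀/π) × [bracket] = (1361/π) × 0.569222 = 246.60 W/m².
Ratio Q̄_A / Q̄_B = 371.97 / 246.60 = 1.508.

Q̄_A / Q̄_B ≈ 1.51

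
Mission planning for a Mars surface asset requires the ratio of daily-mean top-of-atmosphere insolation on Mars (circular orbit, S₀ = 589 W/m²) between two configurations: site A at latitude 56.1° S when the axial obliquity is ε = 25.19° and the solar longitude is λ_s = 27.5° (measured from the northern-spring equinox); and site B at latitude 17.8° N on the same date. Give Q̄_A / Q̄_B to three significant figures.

— Configuration A (φ=-56.1°):
Solar declination: sin δ = sin ε · sin λ_s = sin 25.19° × sin 27.5° = 0.19653, so δ = +11.334°.
cos H₀ = −tan(-56.1°) tan(+11.334°) = 0.2983, H₀ = 1.2679 rad.
Bracket: H₀ sin φ sin δ + cos φ cos δ sin H₀ = 1.2679×-0.83001×0.19653 + 0.55775×0.98050×0.95448 = -0.206822 + 0.521980 = 0.315158.
Q̄ = (S₀/π) × [bracket] = (589/π) × 0.315158 = 59.087 W/m².
— Configuration B (φ=+17.8°):
cos H₀ = −tan(+17.8°) tan(+11.334°) = -0.0644, H₀ = 1.6352 rad.
Bracket: H₀ sin φ sin δ + cos φ cos δ sin H₀ = 1.6352×0.30570×0.19653 + 0.95213×0.98050×0.99793 = 0.098242 + 0.931631 = 1.029873.
Q̄ = (S₀/π) × [bracket] = (589/π) × 1.029873 = 193.09 W/m².
Ratio Q̄_A / Q̄_B = 59.087 / 193.09 = 0.3060.

Q̄_A / Q̄_B ≈ 0.306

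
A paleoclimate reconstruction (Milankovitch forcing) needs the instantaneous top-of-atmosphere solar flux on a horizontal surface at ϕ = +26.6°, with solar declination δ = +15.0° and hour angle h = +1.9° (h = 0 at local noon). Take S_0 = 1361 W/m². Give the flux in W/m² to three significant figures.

1.33e+03 W/m²

cos θ_z = sin ϕ sin δ + cos ϕ cos δ cos h = 0.115889 + 0.863212 = 0.979101.
Flux = S_0 · cos θ_z = 1361 × 0.979101 = 1333 W/m².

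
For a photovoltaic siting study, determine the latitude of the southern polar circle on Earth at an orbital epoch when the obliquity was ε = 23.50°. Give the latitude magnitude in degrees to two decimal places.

66.50°

The polar circle is the lowest latitude that experiences at least one full rotation of continuous darkness at the northern-summer solstice; it lies at |φ| = 90° − ε = 90° − 23.50° = 66.50°.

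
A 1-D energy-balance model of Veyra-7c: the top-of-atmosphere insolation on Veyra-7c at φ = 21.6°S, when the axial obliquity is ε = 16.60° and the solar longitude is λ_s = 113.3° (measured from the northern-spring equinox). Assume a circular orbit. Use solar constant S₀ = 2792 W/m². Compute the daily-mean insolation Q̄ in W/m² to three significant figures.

Solar declination: sin δ = sin ε · sin λ_s = sin 16.60° × sin 113.3° = 0.26239, so δ = +15.212°.
cos H₀ = −tan(-21.6°) tan(+15.212°) = 0.1077, H₀ = 1.4629 rad.
Bracket: H₀ sin φ sin δ + cos φ cos δ sin H₀ = 1.4629×-0.36812×0.26239 + 0.92978×0.96496×0.99419 = -0.141303 + 0.891988 = 0.750685.
Q̄ = (S₀/π) × [bracket] = (2792/π) × 0.750685 = 667.1 W/m².

Q̄ ≈ 667 W/m²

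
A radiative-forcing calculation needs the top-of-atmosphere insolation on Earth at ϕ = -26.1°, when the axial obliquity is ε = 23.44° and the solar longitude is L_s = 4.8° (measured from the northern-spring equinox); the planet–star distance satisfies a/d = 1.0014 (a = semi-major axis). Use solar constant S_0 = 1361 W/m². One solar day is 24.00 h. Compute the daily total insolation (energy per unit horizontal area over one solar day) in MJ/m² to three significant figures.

32.8 MJ/m²

Solar declination: sin δ = sin ε · sin L_s = sin 23.44° × sin 4.8° = 0.03329, so δ = +1.908°.
cos h₀ = −tan(-26.1°) tan(+1.908°) = 0.0163, h₀ = 1.5545 rad.
Bracket: h₀ sin ϕ sin δ + cos ϕ cos δ sin h₀ = 1.5545×-0.43994×0.03329 + 0.89803×0.99945×0.99987 = -0.022767 + 0.897419 = 0.874652.
Inverse-square distance factor (a/d)² = 1.0014² = 1.002802.
Q̄ = (S_0/π) × 1.002802 × [bracket] = (1361/π) × 1.002802 × 0.874652 = 379.98 W/m².
Daily total = Q̄ × 24.00 h × 3600 s/h = 379.98 × 24.00 × 3600 / 10⁶ = 32.83 MJ/m².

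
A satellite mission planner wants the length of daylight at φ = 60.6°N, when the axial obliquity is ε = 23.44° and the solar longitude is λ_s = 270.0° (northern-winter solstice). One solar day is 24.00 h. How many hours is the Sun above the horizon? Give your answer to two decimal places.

5.29 h

Solar declination: sin δ = sin ε · sin λ_s = sin 23.44° × sin 270.0° = -0.39779, so δ = -23.440°.
cos H₀ = −tan φ · tan δ = −tan(+60.6°) × tan(-23.440°) = 0.7695, so H₀ = 0.6928 rad = 39.69°.
Daylight = 2H₀/(2π) × 24.00 h = (0.6928/π) × 24.00 = 5.29 h.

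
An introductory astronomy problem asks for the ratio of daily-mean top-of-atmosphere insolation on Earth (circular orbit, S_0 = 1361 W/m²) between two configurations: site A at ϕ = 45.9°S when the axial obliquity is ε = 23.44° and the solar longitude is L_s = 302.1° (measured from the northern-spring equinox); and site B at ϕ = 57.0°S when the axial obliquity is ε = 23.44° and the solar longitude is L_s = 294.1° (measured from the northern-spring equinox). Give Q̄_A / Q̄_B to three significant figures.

— Configuration A (ϕ=-45.9°):
Solar declination: sin δ = sin ε · sin L_s = sin 23.44° × sin 302.1° = -0.33698, so δ = -19.693°.
cos h₀ = −tan(-45.9°) tan(-19.693°) = -0.3693, h₀ = 1.9491 rad.
Bracket: h₀ sin ϕ sin δ + cos ϕ cos δ sin h₀ = 1.9491×-0.71813×-0.33698 + 0.69591×0.94151×0.92930 = 0.471673 + 0.608883 = 1.080556.
Q̄ = (S_0/π) × [bracket] = (1361/π) × 1.080556 = 468.12 W/m².
— Configuration B (ϕ=-57.0°):
Solar declination: sin δ = sin ε · sin L_s = sin 23.44° × sin 294.1° = -0.36311, so δ = -21.292°.
cos h₀ = −tan(-57.0°) tan(-21.292°) = -0.6001, h₀ = 2.2144 rad.
Bracket: h₀ sin ϕ sin δ + cos ϕ cos δ sin h₀ = 2.2144×-0.83867×-0.36311 + 0.54464×0.93174×0.79992 = 0.674350 + 0.405930 = 1.080280.
Q̄ = (S_0/π) × [bracket] = (1361/π) × 1.080280 = 468.00 W/m².
Ratio Q̄_A / Q̄_B = 468.12 / 468.00 = 1.000.

Q̄_A / Q̄_B ≈ 1.00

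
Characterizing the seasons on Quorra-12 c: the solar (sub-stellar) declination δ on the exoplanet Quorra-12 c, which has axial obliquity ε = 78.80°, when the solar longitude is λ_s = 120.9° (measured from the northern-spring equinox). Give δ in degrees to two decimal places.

sin δ = sin ε · sin λ_s = sin 78.80° × sin 120.9° = 0.841723.
δ = arcsin(0.841723) = +57.32°.

δ = +57.32°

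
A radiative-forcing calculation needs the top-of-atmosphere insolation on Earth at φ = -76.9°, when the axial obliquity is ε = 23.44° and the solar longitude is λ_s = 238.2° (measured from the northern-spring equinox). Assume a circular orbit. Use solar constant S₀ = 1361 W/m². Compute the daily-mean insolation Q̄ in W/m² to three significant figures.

Q̄ ≈ 448 W/m²

Solar declination: sin δ = sin ε · sin λ_s = sin 23.44° × sin 238.2° = -0.33808, so δ = -19.760°.
cos H₀ = −tan(-76.9°) tan(-19.760°) = -1.5437 ≤ −1 ⇒ polar day, H₀ = π.
Bracket: H₀ sin φ sin δ + cos φ cos δ sin H₀ = 3.1416×-0.97398×-0.33808 + 0.22665×0.94112×0.00000 = 1.034476 + 0.000000 = 1.034476.
Q̄ = (S₀/π) × [bracket] = (1361/π) × 1.034476 = 448.2 W/m².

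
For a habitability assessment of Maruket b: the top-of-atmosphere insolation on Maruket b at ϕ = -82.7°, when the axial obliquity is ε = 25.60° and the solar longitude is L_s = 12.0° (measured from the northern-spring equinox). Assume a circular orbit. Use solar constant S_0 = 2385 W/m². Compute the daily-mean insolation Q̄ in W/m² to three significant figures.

Q̄ ≈ 14.8 W/m²

Solar declination: sin δ = sin ε · sin L_s = sin 25.60° × sin 12.0° = 0.08984, so δ = +5.154°.
cos h₀ = −tan(-82.7°) tan(+5.154°) = 0.7041, h₀ = 0.7896 rad.
Bracket: h₀ sin ϕ sin δ + cos ϕ cos δ sin h₀ = 0.7896×-0.99189×0.08984 + 0.12706×0.99596×0.71008 = -0.070362 + 0.089858 = 0.019496.
Q̄ = (S_0/π) × [bracket] = (2385/π) × 0.019496 = 14.80 W/m².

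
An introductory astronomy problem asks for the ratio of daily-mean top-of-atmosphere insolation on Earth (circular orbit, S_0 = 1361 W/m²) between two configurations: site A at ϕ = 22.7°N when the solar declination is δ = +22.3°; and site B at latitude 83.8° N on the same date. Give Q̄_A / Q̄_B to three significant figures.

— Configuration A (ϕ=+22.7°):
cos h₀ = −tan(+22.7°) tan(+22.300°) = -0.1716, h₀ = 1.7432 rad.
Bracket: h₀ sin ϕ sin δ + cos ϕ cos δ sin h₀ = 1.7432×0.38591×0.37946 + 0.92254×0.92521×0.98517 = 0.255270 + 0.840885 = 1.096155.
Q̄ = (S_0/π) × [bracket] = (1361/π) × 1.096155 = 474.88 W/m².
— Configuration B (ϕ=+83.8°):
cos h₀ = −tan(+83.8°) tan(+22.300°) = -3.7753 ≤ −1 ⇒ polar day, h₀ = π.
Bracket: h₀ sin ϕ sin δ + cos ϕ cos δ sin h₀ = 3.1416×0.99415×0.37946 + 0.10800×0.92521×0.00000 = 1.185138 + 0.000000 = 1.185138.
Q̄ = (S_0/π) × [bracket] = (1361/π) × 1.185138 = 513.43 W/m².
Ratio Q̄_A / Q̄_B = 474.88 / 513.43 = 0.9249.

Q̄_A / Q̄_B ≈ 0.925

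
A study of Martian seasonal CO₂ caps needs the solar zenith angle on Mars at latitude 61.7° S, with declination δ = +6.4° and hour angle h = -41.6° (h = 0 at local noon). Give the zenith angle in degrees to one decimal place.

cos θ_z = sin φ sin δ + cos φ cos δ cos h = -0.098146 + 0.352313 = 0.254167.
θ_z = arccos(0.254167) = 75.3°.

θ_z = 75.3°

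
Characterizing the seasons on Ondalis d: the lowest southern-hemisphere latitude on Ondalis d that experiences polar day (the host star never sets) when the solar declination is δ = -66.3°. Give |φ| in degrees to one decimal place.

Polar day requires cos H₀ = −tan φ tan δ ≤ −1, i.e. tan φ tan δ ≥ 1.
The boundary is |tan φ| · |tan δ| = 1, so |φ| = 90° − |δ| = 90° − 66.3° = 23.7° in the southern hemisphere.

|φ| = 23.7°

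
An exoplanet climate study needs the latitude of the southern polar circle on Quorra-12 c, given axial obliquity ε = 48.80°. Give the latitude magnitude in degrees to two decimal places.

The polar circle is the lowest latitude that experiences at least one full rotation of continuous darkness at the northern-summer solstice; it lies at |ϕ| = 90° − ε = 90° − 48.80° = 41.20°.

41.20°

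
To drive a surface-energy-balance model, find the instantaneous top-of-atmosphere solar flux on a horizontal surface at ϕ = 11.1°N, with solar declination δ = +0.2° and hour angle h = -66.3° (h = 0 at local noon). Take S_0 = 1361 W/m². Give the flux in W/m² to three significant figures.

cos θ_z = sin ϕ sin δ + cos ϕ cos δ cos h = 0.000672 + 0.394426 = 0.395098.
Flux = S_0 · cos θ_z = 1361 × 0.395098 = 537.7 W/m².

538 W/m²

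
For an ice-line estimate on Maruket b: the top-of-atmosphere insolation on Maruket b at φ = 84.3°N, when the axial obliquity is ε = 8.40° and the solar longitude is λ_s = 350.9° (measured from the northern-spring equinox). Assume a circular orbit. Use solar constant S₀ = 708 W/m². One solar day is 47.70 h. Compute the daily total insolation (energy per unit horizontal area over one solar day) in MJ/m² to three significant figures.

2.55 MJ/m²

Solar declination: sin δ = sin ε · sin λ_s = sin 8.40° × sin 350.9° = -0.02310, so δ = -1.324°.
cos H₀ = −tan(+84.3°) tan(-1.324°) = 0.2315, H₀ = 1.3371 rad.
Bracket: H₀ sin φ sin δ + cos φ cos δ sin H₀ = 1.3371×0.99506×-0.02310 + 0.09932×0.99973×0.97283 = -0.030734 + 0.096595 = 0.065861.
Q̄ = (S₀/π) × [bracket] = (708/π) × 0.065861 = 14.843 W/m².
Daily total = Q̄ × 47.70 h × 3600 s/h = 14.843 × 47.70 × 3600 / 10⁶ = 2.549 MJ/m².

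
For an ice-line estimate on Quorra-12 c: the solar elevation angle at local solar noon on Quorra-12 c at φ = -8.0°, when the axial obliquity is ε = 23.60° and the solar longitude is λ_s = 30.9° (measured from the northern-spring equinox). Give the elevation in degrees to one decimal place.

Solar declination: sin δ = sin ε · sin λ_s = sin 23.60° × sin 30.9° = 0.20560, so δ = +11.864°.
At local noon the hour angle is zero, so the zenith angle equals |φ − δ| = |-8.0° − (+11.864°)| = 19.864°.
Elevation = 90° − 19.864° = 70.1°.

70.1°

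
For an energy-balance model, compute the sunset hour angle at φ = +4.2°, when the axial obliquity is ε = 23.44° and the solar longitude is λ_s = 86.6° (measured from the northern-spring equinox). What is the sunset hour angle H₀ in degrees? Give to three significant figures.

H₀ = 91.8°

Solar declination: sin δ = sin ε · sin λ_s = sin 23.44° × sin 86.6° = 0.39709, so δ = +23.396°.
cos H₀ = −tan φ · tan δ = −tan(+4.2°) × tan(+23.396°) = -0.0318, so H₀ = 1.6026 rad = 91.82°.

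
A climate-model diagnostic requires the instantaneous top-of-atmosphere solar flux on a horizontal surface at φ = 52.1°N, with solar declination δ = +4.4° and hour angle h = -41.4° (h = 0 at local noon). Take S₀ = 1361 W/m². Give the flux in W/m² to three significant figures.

cos θ_z = sin φ sin δ + cos φ cos δ cos h = 0.060538 + 0.459424 = 0.519962.
Flux = S₀ · cos θ_z = 1361 × 0.519962 = 707.7 W/m².

708 W/m²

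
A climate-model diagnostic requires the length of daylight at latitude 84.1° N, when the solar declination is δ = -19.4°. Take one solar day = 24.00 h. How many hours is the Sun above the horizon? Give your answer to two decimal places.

0.00 h

cos h₀ = −tan ϕ · tan δ = 3.4077 ≥ 1, so the Sun never rises (polar night) and h₀ = 0.
Daylight = 2h₀/(2π) × 24.00 h = (0.0000/π) × 24.00 = 0.00 h.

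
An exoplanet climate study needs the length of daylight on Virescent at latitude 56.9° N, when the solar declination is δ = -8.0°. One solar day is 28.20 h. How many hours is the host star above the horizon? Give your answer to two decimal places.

cos H₀ = −tan φ · tan δ = −tan(+56.9°) × tan(-8.000°) = 0.2156, so H₀ = 1.3535 rad = 77.55°.
Daylight = 2H₀/(2π) × 28.20 h = (1.3535/π) × 28.20 = 12.15 h.

12.15 h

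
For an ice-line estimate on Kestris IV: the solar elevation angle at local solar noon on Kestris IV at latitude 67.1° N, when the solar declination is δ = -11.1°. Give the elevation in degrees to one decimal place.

At local noon the hour angle is zero, so the zenith angle equals |φ − δ| = |+67.1° − (-11.100°)| = 78.200°.
Elevation = 90° − 78.200° = 11.8°.

11.8°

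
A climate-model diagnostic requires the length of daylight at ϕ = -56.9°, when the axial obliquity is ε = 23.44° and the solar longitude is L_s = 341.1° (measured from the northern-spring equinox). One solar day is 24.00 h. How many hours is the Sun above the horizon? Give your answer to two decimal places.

Solar declination: sin δ = sin ε · sin L_s = sin 23.44° × sin 341.1° = -0.12885, so δ = -7.403°.
cos h₀ = −tan ϕ · tan δ = −tan(-56.9°) × tan(-7.403°) = -0.1993, so h₀ = 1.7715 rad = 101.50°.
Daylight = 2h₀/(2π) × 24.00 h = (1.7715/π) × 24.00 = 13.53 h.

13.53 h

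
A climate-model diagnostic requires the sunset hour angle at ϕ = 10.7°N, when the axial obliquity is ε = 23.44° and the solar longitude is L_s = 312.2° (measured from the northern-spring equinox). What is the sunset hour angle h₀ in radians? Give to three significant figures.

h₀ = 1.51 rad

Solar declination: sin δ = sin ε · sin L_s = sin 23.44° × sin 312.2° = -0.29468, so δ = -17.139°.
cos h₀ = −tan ϕ · tan δ = −tan(+10.7°) × tan(-17.139°) = 0.0583, so h₀ = 1.5125 rad = 86.66°.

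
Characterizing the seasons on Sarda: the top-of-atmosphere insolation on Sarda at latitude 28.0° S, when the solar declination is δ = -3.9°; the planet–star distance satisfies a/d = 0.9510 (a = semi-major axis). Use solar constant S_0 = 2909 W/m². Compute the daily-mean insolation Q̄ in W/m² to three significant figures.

Q̄ ≈ 780 W/m²

cos h₀ = −tan(-28.0°) tan(-3.900°) = -0.0362, h₀ = 1.6071 rad.
Bracket: h₀ sin ϕ sin δ + cos ϕ cos δ sin h₀ = 1.6071×-0.46947×-0.06802 + 0.88295×0.99768×0.99934 = 0.051320 + 0.880320 = 0.931640.
Inverse-square distance factor (a/d)² = 0.9510² = 0.904401.
Q̄ = (S_0/π) × 0.904401 × [bracket] = (2909/π) × 0.904401 × 0.931640 = 780.2 W/m².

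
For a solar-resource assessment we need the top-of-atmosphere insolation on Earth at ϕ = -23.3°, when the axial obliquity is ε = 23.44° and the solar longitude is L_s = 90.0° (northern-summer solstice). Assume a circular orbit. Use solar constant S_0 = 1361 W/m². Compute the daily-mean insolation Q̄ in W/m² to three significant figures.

Solar declination: sin δ = sin ε · sin L_s = sin 23.44° × sin 90.0° = 0.39779, so δ = +23.440°.
cos h₀ = −tan(-23.3°) tan(+23.440°) = 0.1867, h₀ = 1.3830 rad.
Bracket: h₀ sin ϕ sin δ + cos ϕ cos δ sin h₀ = 1.3830×-0.39555×0.39779 + 0.91845×0.91748×0.98241 = -0.217609 + 0.827837 = 0.610228.
Q̄ = (S_0/π) × [bracket] = (1361/π) × 0.610228 = 264.4 W/m².

Q̄ ≈ 264 W/m²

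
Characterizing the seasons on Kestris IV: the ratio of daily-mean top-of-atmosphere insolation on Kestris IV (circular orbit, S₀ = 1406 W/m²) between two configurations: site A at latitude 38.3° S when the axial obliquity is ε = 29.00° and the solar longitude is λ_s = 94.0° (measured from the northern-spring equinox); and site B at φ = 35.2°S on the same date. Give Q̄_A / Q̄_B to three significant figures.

— Configuration A (φ=-38.3°):
Solar declination: sin δ = sin ε · sin λ_s = sin 29.00° × sin 94.0° = 0.48363, so δ = +28.923°.
cos H₀ = −tan(-38.3°) tan(+28.923°) = 0.4364, H₀ = 1.1192 rad.
Bracket: H₀ sin φ sin δ + cos φ cos δ sin H₀ = 1.1192×-0.61978×0.48363 + 0.78478×0.87527×0.89977 = -0.335474 + 0.618047 = 0.282573.
Q̄ = (S₀/π) × [bracket] = (1406/π) × 0.282573 = 126.46 W/m².
— Configuration B (φ=-35.2°):
cos H₀ = −tan(-35.2°) tan(+28.923°) = 0.3898, H₀ = 1.1704 rad.
Bracket: H₀ sin φ sin δ + cos φ cos δ sin H₀ = 1.1704×-0.57643×0.48363 + 0.81714×0.87527×0.92091 = -0.326283 + 0.658652 = 0.332369.
Q̄ = (S₀/π) × [bracket] = (1406/π) × 0.332369 = 148.75 W/m².
Ratio Q̄_A / Q̄_B = 126.46 / 148.75 = 0.8502.

Q̄_A / Q̄_B ≈ 0.850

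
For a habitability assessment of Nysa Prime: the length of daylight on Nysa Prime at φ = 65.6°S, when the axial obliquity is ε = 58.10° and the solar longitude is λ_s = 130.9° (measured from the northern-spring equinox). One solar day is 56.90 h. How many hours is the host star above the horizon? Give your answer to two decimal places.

0.00 h

Solar declination: sin δ = sin ε · sin λ_s = sin 58.10° × sin 130.9° = 0.64170, so δ = +39.919°.
cos H₀ = −tan φ · tan δ = 1.8445 ≥ 1, so the host star never rises (polar night) and H₀ = 0.
Daylight = 2H₀/(2π) × 56.90 h = (0.0000/π) × 56.90 = 0.00 h.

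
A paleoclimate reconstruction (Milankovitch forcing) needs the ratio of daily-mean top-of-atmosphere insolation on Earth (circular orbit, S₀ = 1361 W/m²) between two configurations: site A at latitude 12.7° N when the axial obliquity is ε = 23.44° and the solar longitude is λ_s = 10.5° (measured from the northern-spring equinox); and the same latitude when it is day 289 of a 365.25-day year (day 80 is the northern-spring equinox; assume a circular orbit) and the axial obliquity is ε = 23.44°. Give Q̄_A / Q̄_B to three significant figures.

— Configuration A (φ=+12.7°):
Solar declination: sin δ = sin ε · sin λ_s = sin 23.44° × sin 10.5° = 0.07249, so δ = +4.157°.
cos H₀ = −tan(+12.7°) tan(+4.157°) = -0.0164, H₀ = 1.5872 rad.
Bracket: H₀ sin φ sin δ + cos φ cos δ sin H₀ = 1.5872×0.21985×0.07249 + 0.97553×0.99737×0.99987 = 0.025295 + 0.972838 = 0.998133.
Q̄ = (S₀/π) × [bracket] = (1361/π) × 0.998133 = 432.41 W/m².
— Configuration B (φ=+12.7°):
Solar longitude: λ_s = 360° × (289 − 80)/365.25 = 205.996°.
sin δ = sin 23.44° × sin 205.996° = -0.17435, so δ = -10.041°.
cos H₀ = −tan(+12.7°) tan(-10.041°) = 0.0399, H₀ = 1.5309 rad.
Bracket: H₀ sin φ sin δ + cos φ cos δ sin H₀ = 1.5309×0.21985×-0.17435 + 0.97553×0.98468×0.99920 = -0.058681 + 0.959816 = 0.901135.
Q̄ = (S₀/π) × [bracket] = (1361/π) × 0.901135 = 390.39 W/m².
Ratio Q̄_A / Q̄_B = 432.41 / 390.39 = 1.108.

Q̄_A / Q̄_B ≈ 1.11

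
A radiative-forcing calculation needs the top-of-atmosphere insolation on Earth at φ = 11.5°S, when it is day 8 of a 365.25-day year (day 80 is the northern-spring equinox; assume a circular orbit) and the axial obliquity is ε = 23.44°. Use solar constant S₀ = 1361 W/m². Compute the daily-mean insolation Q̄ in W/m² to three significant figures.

Q̄ ≈ 446 W/m²

Solar longitude: λ_s = 360° × (8 − 80)/365.25 = -70.965°, i.e. -70.965° + 360° = 289.035°.
sin δ = sin 23.44° × sin 289.035° = -0.37604, so δ = -22.088°.
cos H₀ = −tan(-11.5°) tan(-22.088°) = -0.0826, H₀ = 1.6535 rad.
Bracket: H₀ sin φ sin δ + cos φ cos δ sin H₀ = 1.6535×-0.19937×-0.37604 + 0.97992×0.92660×0.99659 = 0.123965 + 0.904898 = 1.028863.
Q̄ = (S₀/π) × [bracket] = (1361/π) × 1.028863 = 445.7 W/m².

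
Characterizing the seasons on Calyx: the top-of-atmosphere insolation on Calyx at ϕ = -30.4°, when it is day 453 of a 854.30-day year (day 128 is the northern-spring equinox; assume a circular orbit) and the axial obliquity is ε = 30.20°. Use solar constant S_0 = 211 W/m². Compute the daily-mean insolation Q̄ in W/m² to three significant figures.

Solar longitude: L_s = 360° × (453 − 128)/854.30 = 136.954°.
sin δ = sin 30.20° × sin 136.954° = 0.34335, so δ = +20.081°.
cos h₀ = −tan(-30.4°) tan(+20.081°) = 0.2145, h₀ = 1.3546 rad.
Bracket: h₀ sin ϕ sin δ + cos ϕ cos δ sin h₀ = 1.3546×-0.50603×0.34335 + 0.86251×0.93921×0.97673 = -0.235356 + 0.791228 = 0.555872.
Q̄ = (S_0/π) × [bracket] = (211/π) × 0.555872 = 37.33 W/m².

Q̄ ≈ 37.3 W/m²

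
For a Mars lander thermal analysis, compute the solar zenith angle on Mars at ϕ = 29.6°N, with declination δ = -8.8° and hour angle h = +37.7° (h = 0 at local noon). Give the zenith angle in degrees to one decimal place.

cos θ_z = sin ϕ sin δ + cos ϕ cos δ cos h = -0.075566 + 0.679866 = 0.604300.
θ_z = arccos(0.604300) = 52.8°.

θ_z = 52.8°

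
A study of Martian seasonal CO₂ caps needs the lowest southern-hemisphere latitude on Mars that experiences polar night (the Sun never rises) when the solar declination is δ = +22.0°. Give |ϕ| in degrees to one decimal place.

Polar night requires cos h₀ = −tan ϕ tan δ ≥ 1, i.e. tan ϕ tan δ ≤ −1.
The boundary is |tan ϕ| · |tan δ| = 1, so |ϕ| = 90° − |δ| = 90° − 22.0° = 68.0° in the southern hemisphere.

|ϕ| = 68.0°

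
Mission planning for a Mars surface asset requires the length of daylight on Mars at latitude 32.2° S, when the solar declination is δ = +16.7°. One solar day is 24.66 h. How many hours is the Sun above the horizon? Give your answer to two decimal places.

cos H₀ = −tan φ · tan δ = −tan(-32.2°) × tan(+16.700°) = 0.1889, so H₀ = 1.3807 rad = 79.11°.
Daylight = 2H₀/(2π) × 24.66 h = (1.3807/π) × 24.66 = 10.84 h.

10.84 h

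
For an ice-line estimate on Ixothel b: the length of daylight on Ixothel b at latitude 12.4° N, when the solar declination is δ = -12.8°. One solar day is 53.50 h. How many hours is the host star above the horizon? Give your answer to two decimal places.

25.90 h

cos H₀ = −tan φ · tan δ = −tan(+12.4°) × tan(-12.800°) = 0.0500, so H₀ = 1.5208 rad = 87.14°.
Daylight = 2H₀/(2π) × 53.50 h = (1.5208/π) × 53.50 = 25.90 h.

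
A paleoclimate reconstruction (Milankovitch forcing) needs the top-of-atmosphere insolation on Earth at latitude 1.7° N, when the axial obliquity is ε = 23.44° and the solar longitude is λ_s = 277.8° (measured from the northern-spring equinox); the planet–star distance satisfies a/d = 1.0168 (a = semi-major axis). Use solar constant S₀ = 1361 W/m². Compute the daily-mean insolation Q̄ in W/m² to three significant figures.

Q̄ ≈ 403 W/m²

Solar declination: sin δ = sin ε · sin λ_s = sin 23.44° × sin 277.8° = -0.39411, so δ = -23.210°.
cos H₀ = −tan(+1.7°) tan(-23.210°) = 0.0127, H₀ = 1.5581 rad.
Bracket: H₀ sin φ sin δ + cos φ cos δ sin H₀ = 1.5581×0.02967×-0.39411 + 0.99956×0.91906×0.99992 = -0.018219 + 0.918582 = 0.900363.
Inverse-square distance factor (a/d)² = 1.0168² = 1.033882.
Q̄ = (S₀/π) × 1.033882 × [bracket] = (1361/π) × 1.033882 × 0.900363 = 403.3 W/m².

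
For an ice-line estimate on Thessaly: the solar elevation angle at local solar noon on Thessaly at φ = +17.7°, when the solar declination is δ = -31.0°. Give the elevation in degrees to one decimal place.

At local noon the hour angle is zero, so the zenith angle equals |φ − δ| = |+17.7° − (-31.000°)| = 48.700°.
Elevation = 90° − 48.700° = 41.3°.

41.3°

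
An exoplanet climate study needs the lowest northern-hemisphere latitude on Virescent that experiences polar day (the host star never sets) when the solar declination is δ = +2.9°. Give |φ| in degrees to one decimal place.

|φ| = 87.1°

Polar day requires cos H₀ = −tan φ tan δ ≤ −1, i.e. tan φ tan δ ≥ 1.
The boundary is |tan φ| · |tan δ| = 1, so |φ| = 90° − |δ| = 90° − 2.9° = 87.1° in the northern hemisphere.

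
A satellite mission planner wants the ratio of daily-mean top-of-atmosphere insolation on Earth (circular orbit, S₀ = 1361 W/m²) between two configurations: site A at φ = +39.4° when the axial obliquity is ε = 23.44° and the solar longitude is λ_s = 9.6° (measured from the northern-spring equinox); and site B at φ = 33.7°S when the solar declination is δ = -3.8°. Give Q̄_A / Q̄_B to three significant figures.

— Configuration A (φ=+39.4°):
Solar declination: sin δ = sin ε · sin λ_s = sin 23.44° × sin 9.6° = 0.06634, so δ = +3.804°.
cos H₀ = −tan(+39.4°) tan(+3.804°) = -0.0546, H₀ = 1.6254 rad.
Bracket: H₀ sin φ sin δ + cos φ cos δ sin H₀ = 1.6254×0.63473×0.06634 + 0.77273×0.99780×0.99851 = 0.068442 + 0.769881 = 0.838323.
Q̄ = (S₀/π) × [bracket] = (1361/π) × 0.838323 = 363.18 W/m².
— Configuration B (φ=-33.7°):
cos H₀ = −tan(-33.7°) tan(-3.800°) = -0.0443, H₀ = 1.6151 rad.
Bracket: H₀ sin φ sin δ + cos φ cos δ sin H₀ = 1.6151×-0.55484×-0.06627 + 0.83195×0.99780×0.99902 = 0.059386 + 0.829306 = 0.888692.
Q̄ = (S₀/π) × [bracket] = (1361/π) × 0.888692 = 385.00 W/m².
Ratio Q̄_A / Q̄_B = 363.18 / 385.00 = 0.9433.

Q̄_A / Q̄_B ≈ 0.943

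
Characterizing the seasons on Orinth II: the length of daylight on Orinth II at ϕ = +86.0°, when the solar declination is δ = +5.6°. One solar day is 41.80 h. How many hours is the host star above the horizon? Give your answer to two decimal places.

41.80 h

Sunrise equation: cos h₀ = −tan ϕ · tan δ = -1.4022 ≤ −1, so the host star never sets (polar day) and h₀ = π.
Daylight = 2h₀/(2π) × 41.80 h = (3.1416/π) × 41.80 = 41.80 h.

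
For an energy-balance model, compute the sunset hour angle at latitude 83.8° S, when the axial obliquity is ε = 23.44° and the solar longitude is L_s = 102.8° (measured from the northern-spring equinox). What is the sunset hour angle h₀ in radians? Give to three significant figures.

h₀ = 0.00 rad

Solar declination: sin δ = sin ε · sin L_s = sin 23.44° × sin 102.8° = 0.38790, so δ = +22.824°.
cos h₀ = −tan ϕ · tan δ = 3.8740 ≥ 1, so the Sun never rises (polar night) and h₀ = 0.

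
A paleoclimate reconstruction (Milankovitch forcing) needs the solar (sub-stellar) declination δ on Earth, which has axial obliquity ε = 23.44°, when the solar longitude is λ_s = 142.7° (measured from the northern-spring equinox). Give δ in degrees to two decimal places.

δ = +13.95°

sin δ = sin ε · sin λ_s = sin 23.44° × sin 142.7° = 0.241055.
δ = arcsin(0.241055) = +13.95°.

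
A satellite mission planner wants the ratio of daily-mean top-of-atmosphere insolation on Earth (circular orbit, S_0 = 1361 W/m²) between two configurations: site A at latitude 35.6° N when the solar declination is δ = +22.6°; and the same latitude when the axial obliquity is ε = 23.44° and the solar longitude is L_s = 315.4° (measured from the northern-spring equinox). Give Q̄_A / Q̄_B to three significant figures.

Q̄_A / Q̄_B ≈ 2.09

— Configuration A (ϕ=+35.6°):
cos h₀ = −tan(+35.6°) tan(+22.600°) = -0.2980, h₀ = 1.8734 rad.
Bracket: h₀ sin ϕ sin δ + cos ϕ cos δ sin h₀ = 1.8734×0.58212×0.38430 + 0.81310×0.92321×0.95456 = 0.419096 + 0.716552 = 1.135648.
Q̄ = (S_0/π) × [bracket] = (1361/π) × 1.135648 = 491.99 W/m².
— Configuration B (ϕ=+35.6°):
Solar declination: sin δ = sin ε · sin L_s = sin 23.44° × sin 315.4° = -0.27931, so δ = -16.219°.
cos h₀ = −tan(+35.6°) tan(-16.219°) = 0.2083, h₀ = 1.3610 rad.
Bracket: h₀ sin ϕ sin δ + cos ϕ cos δ sin h₀ = 1.3610×0.58212×-0.27931 + 0.81310×0.96020×0.97807 = -0.221288 + 0.763617 = 0.542329.
Q̄ = (S_0/π) × [bracket] = (1361/π) × 0.542329 = 234.95 W/m².
Ratio Q̄_A / Q̄_B = 491.99 / 234.95 = 2.094.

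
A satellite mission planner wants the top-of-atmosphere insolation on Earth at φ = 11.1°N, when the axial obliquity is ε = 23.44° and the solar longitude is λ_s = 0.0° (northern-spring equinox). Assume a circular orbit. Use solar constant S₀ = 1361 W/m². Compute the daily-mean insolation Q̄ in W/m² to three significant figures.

Solar declination: sin δ = sin ε · sin λ_s = sin 23.44° × sin 0.0° = 0.00000, so δ = +0.000°.
cos H₀ = −tan(+11.1°) tan(+0.000°) = -0.0000, H₀ = 1.5708 rad.
Bracket: H₀ sin φ sin δ + cos φ cos δ sin H₀ = 1.5708×0.19252×0.00000 + 0.98129×1.00000×1.00000 = 0.000000 + 0.981290 = 0.981290.
Q̄ = (S₀/π) × [bracket] = (1361/π) × 0.981290 = 425.1 W/m².

Q̄ ≈ 425 W/m²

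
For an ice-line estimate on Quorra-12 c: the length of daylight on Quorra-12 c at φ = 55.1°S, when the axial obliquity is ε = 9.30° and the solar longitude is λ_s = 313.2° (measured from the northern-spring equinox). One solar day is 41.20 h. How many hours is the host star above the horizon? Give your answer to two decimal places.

Solar declination: sin δ = sin ε · sin λ_s = sin 9.30° × sin 313.2° = -0.11780, so δ = -6.765°.
cos H₀ = −tan φ · tan δ = −tan(-55.1°) × tan(-6.765°) = -0.1701, so H₀ = 1.7417 rad = 99.79°.
Daylight = 2H₀/(2π) × 41.20 h = (1.7417/π) × 41.20 = 22.84 h.

22.84 h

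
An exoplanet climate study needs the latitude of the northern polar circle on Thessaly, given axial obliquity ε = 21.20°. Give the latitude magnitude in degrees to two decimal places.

The polar circle is the lowest latitude that experiences at least one full rotation of continuous daylight at the northern-summer solstice; it lies at |φ| = 90° − ε = 90° − 21.20° = 68.80°.

68.80°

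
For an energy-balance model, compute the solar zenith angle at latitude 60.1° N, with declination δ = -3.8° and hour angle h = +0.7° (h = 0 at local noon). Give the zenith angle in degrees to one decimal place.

θ_z = 63.9°

cos θ_z = sin ϕ sin δ + cos ϕ cos δ cos h = -0.057453 + 0.497355 = 0.439902.
θ_z = arccos(0.439902) = 63.9°.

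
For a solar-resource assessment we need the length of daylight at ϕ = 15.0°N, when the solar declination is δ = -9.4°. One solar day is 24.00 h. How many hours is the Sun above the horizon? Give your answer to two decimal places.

cos h₀ = −tan ϕ · tan δ = −tan(+15.0°) × tan(-9.400°) = 0.0444, so h₀ = 1.5264 rad = 87.46°.
Daylight = 2h₀/(2π) × 24.00 h = (1.5264/π) × 24.00 = 11.66 h.

11.66 h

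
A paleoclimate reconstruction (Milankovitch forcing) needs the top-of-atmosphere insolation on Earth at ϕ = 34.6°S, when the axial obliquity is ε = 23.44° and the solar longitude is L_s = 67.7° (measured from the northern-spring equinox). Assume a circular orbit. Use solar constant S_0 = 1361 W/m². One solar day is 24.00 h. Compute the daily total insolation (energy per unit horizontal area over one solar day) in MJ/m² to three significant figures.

17.4 MJ/m²

Solar declination: sin δ = sin ε · sin L_s = sin 23.44° × sin 67.7° = 0.36804, so δ = +21.595°.
cos h₀ = −tan(-34.6°) tan(+21.595°) = 0.2731, h₀ = 1.2942 rad.
Bracket: h₀ sin ϕ sin δ + cos ϕ cos δ sin h₀ = 1.2942×-0.56784×0.36804 + 0.82314×0.92981×0.96200 = -0.270472 + 0.736280 = 0.465808.
Q̄ = (S_0/π) × [bracket] = (1361/π) × 0.465808 = 201.80 W/m².
Daily total = Q̄ × 24.00 h × 3600 s/h = 201.80 × 24.00 × 3600 / 10⁶ = 17.44 MJ/m².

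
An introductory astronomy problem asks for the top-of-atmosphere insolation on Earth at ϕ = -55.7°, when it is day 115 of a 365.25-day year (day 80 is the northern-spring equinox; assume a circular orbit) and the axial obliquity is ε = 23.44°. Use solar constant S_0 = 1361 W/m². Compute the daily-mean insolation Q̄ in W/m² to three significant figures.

Q̄ ≈ 125 W/m²

Solar longitude: L_s = 360° × (115 − 80)/365.25 = 34.497°.
sin δ = sin 23.44° × sin 34.497° = 0.22529, so δ = +13.020°.
cos h₀ = −tan(-55.7°) tan(+13.020°) = 0.3390, h₀ = 1.2250 rad.
Bracket: h₀ sin ϕ sin δ + cos ϕ cos δ sin h₀ = 1.2250×-0.82610×0.22529 + 0.56353×0.97429×0.94079 = -0.227987 + 0.516533 = 0.288546.
Q̄ = (S_0/π) × [bracket] = (1361/π) × 0.288546 = 125.0 W/m².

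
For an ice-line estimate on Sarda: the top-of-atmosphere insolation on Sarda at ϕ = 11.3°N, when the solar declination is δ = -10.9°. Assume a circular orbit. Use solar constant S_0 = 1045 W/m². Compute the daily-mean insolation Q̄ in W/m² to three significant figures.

cos h₀ = −tan(+11.3°) tan(-10.900°) = 0.0385, h₀ = 1.5323 rad.
Bracket: h₀ sin ϕ sin δ + cos ϕ cos δ sin h₀ = 1.5323×0.19595×-0.18910 + 0.98061×0.98196×0.99926 = -0.056778 + 0.962207 = 0.905429.
Q̄ = (S_0/π) × [bracket] = (1045/π) × 0.905429 = 301.2 W/m².

Q̄ ≈ 301 W/m²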